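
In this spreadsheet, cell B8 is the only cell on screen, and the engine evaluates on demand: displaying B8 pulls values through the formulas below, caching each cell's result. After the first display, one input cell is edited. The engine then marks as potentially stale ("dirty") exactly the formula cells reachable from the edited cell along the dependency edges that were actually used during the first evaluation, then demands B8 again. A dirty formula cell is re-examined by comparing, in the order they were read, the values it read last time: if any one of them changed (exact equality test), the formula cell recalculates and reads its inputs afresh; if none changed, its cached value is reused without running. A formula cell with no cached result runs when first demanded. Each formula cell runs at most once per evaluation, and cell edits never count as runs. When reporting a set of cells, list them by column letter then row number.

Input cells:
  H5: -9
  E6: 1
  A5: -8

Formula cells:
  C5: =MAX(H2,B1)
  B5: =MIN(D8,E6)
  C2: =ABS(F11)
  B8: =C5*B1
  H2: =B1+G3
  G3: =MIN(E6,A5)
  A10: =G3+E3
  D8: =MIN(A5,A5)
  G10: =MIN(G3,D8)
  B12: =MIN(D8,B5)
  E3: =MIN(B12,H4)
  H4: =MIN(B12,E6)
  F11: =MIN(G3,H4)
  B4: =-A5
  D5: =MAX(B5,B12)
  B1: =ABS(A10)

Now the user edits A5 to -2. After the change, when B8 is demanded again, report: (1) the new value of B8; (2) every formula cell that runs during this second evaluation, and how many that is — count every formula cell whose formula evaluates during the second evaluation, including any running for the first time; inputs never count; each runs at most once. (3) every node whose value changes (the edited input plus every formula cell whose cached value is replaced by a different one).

B8 now evaluates to 16.
Run set: A10, B1, B5, B8, B12, C5, D8, E3, G3, H2, H4 (11 run).
Changed values: A5, A10, B1, B5, B8, B12, C5, D8, E3, G3, H2, H4.

Initial pass — values computed on the first demand:
  D8 = MIN(-8, -8) = -8
  B5 = MIN(-8, 1) = -8
  B12 = MIN(-8, -8) = -8
  G3 = MIN(1, -8) = -8
  H4 = MIN(-8, 1) = -8
  E3 = MIN(-8, -8) = -8
  A10 = -8 + -8 = -16
  B1 = ABS(-16) = 16
  H2 = 16 + -8 = 8
  C5 = MAX(8, 16) = 16
  B8 = 16 * 16 = 256

Second demand — change propagation:
  D8: re-runs because A5 -8->-2; A5 -8->-2; new result -2.
  B5: re-runs because D8 -8->-2; new result -2.
  B12: re-runs because D8 -8->-2; B5 -8->-2; new result -2.
  G3: re-runs because A5 -8->-2; new result -2.
  H4: re-runs because B12 -8->-2; new result -2.
  E3: re-runs because B12 -8->-2; H4 -8->-2; new result -2.
  A10: re-runs because G3 -8->-2; E3 -8->-2; new result -4.
  B1: re-runs because A10 -16->-4; new result 4.
  H2: re-runs because B1 16->4; G3 -8->-2; new result 2.
  C5: re-runs because H2 8->2; B1 16->4; new result 4.
  B8: re-runs because C5 16->4; B1 16->4; new result 16.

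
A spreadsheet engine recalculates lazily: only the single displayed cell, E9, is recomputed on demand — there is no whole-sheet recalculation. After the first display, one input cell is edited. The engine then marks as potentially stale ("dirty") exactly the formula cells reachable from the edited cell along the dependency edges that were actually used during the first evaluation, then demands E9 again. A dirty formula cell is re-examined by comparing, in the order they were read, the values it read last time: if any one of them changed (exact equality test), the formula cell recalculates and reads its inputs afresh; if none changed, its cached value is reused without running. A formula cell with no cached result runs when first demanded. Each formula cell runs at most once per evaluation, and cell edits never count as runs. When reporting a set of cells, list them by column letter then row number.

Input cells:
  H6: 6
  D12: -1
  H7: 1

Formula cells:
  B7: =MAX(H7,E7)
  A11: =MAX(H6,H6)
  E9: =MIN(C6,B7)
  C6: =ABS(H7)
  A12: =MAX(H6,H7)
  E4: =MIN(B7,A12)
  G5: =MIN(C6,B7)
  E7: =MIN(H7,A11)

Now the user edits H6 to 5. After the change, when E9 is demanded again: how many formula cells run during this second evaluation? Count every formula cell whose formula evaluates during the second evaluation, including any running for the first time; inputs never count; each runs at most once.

First evaluation (everything demanded from the output):
  A11 = MAX(6, 6) = 6
  C6 = ABS(1) = 1
  E7 = MIN(1, 6) = 1
  B7 = MAX(1, 1) = 1
  E9 = MIN(1, 1) = 1

Propagation after the edit:
  A11: runs — H6 6->5; H6 6->5; result 5.
  E7: runs — A11 6->5; result 1 (same value as before).
  B7: checked — values it read are unchanged (H7 unchanged, E7 unchanged); reused cached 1 without running.
  E9: checked — values it read are unchanged (C6 unchanged, B7 unchanged); reused cached 1 without running.

Key observation: the change is absorbed at E7 — it re-runs but produces the same value, and the output's value is unchanged.

Formula cells that run: A11, E7 — 2 in total.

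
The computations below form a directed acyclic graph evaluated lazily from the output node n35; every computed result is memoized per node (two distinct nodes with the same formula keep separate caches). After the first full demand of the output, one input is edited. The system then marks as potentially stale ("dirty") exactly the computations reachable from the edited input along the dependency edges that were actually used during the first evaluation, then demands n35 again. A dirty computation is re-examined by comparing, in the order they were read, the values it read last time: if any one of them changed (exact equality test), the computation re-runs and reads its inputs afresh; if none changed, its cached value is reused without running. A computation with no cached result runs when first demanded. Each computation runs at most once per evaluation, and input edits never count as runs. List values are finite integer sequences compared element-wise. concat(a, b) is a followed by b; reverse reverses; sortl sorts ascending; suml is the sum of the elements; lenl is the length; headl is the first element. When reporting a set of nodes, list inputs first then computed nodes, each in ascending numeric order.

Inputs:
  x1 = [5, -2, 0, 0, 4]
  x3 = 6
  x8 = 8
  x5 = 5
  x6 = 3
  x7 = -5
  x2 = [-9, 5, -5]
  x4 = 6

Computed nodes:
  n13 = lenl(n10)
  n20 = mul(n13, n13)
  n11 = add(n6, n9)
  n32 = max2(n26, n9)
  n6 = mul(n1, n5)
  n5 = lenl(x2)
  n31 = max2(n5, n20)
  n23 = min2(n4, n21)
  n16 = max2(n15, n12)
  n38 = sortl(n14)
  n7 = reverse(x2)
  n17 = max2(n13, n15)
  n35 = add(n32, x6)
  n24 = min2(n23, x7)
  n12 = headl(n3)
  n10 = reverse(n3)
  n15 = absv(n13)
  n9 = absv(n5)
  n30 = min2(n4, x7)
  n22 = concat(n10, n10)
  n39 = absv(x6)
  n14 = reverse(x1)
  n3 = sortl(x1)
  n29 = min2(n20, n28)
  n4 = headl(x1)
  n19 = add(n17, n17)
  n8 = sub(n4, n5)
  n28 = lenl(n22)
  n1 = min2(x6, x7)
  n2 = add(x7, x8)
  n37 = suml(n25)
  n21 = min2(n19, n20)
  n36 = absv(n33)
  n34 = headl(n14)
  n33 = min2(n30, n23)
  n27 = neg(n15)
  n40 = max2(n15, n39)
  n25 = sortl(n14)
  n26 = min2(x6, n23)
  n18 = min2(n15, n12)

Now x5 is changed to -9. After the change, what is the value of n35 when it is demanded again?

Demanding n35 again yields 6.
Note the shortcut — nothing in the graph depends on x5 at all, so no recomputation happens.

First demand of the output computes:
  n3 = sortl([5, -2, 0, 0, 4]) = [-2, 0, 0, 4, 5]
  n4 = headl([5, -2, 0, 0, 4]) = 5
  n5 = lenl([-9, 5, -5]) = 3
  n9 = absv(3) = 3
  n10 = reverse([-2, 0, 0, 4, 5]) = [5, 4, 0, 0, -2]
  n13 = lenl([5, 4, 0, 0, -2]) = 5
  n15 = absv(5) = 5
  n17 = max2(5, 5) = 5
  n19 = add(5, 5) = 10
  n20 = mul(5, 5) = 25
  n21 = min2(10, 25) = 10
  n23 = min2(5, 10) = 5
  n26 = min2(3, 5) = 3
  n32 = max2(3, 3) = 3
  n35 = add(3, 3) = 6

After the edit, cleaning proceeds:
  no node depends on x5 at all; the second demand re-runs nothing.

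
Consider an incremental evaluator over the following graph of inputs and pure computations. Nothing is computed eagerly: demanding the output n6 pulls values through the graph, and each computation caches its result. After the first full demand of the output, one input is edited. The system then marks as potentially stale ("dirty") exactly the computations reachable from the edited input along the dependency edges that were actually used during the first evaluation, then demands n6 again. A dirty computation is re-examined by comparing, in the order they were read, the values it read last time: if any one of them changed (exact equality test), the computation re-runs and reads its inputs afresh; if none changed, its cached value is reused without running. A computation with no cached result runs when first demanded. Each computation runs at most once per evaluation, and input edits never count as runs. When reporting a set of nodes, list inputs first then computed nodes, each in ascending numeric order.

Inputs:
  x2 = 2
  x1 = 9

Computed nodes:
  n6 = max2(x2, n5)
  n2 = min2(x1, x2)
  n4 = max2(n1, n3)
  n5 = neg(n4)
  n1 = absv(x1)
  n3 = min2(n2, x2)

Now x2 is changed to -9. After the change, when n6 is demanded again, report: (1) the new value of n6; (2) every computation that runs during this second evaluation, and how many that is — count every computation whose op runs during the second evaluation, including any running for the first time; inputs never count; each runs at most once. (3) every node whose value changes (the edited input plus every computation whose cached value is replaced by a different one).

Initial pass — values computed on the first demand:
  n1 = absv(9) = 9
  n2 = min2(9, 2) = 2
  n3 = min2(2, 2) = 2
  n4 = max2(9, 2) = 9
  n5 = neg(9) = -9
  n6 = max2(2, -9) = 2

Second demand — change propagation:
  n2: re-runs because x2 2->-9; new result -9.
  n3: re-runs because n2 2->-9; x2 2->-9; new result -9.
  n4: re-runs because n3 2->-9; new result 9 (unchanged).
  n5: re-examined; everything it read last time is the same (n4 unchanged) — cache -9 kept, no run.
  n6: re-runs because x2 2->-9; new result -9.

The important point: at n5 every value read last time is unchanged, so the dirty flag clears without a run.

n6 now evaluates to -9.
Run set: n2, n3, n4, n6 (4 run).
Changed values: x2, n2, n3, n6.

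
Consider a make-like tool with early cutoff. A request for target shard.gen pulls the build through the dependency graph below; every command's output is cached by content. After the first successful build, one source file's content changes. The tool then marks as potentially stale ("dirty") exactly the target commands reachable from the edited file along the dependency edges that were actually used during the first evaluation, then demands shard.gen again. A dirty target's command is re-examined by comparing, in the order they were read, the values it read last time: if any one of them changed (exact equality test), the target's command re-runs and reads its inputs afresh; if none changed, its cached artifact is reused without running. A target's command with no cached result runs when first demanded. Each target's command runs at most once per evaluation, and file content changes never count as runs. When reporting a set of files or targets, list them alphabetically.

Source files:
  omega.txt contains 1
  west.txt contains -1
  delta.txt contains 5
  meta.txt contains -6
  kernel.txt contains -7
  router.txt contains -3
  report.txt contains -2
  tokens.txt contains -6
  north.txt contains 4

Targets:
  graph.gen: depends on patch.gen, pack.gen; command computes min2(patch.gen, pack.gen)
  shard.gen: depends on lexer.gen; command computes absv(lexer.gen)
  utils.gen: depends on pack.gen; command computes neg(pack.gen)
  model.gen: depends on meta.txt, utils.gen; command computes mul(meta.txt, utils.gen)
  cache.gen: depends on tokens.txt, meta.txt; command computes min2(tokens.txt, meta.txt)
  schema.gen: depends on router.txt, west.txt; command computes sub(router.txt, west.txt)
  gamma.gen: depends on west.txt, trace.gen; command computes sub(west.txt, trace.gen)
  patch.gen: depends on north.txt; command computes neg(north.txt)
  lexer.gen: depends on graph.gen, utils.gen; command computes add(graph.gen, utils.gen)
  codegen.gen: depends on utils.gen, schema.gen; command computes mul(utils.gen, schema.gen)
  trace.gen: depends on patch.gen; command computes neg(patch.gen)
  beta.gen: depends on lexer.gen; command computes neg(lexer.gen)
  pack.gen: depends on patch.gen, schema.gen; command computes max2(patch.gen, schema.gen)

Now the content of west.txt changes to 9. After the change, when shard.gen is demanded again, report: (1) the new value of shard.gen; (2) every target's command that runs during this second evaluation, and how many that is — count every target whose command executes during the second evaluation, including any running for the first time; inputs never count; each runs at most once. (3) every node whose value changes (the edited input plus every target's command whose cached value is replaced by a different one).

Demanding shard.gen again yields 0.
6 target commands run: graph.gen, lexer.gen, pack.gen, schema.gen, shard.gen, utils.gen.
The nodes whose values change: lexer.gen, pack.gen, schema.gen, shard.gen, utils.gen, west.txt.

First demand of the output computes:
  patch.gen = neg(4) = -4
  schema.gen = sub(-3, -1) = -2
  pack.gen = max2(-4, -2) = -2
  graph.gen = min2(-4, -2) = -4
  utils.gen = neg(-2) = 2
  lexer.gen = add(-4, 2) = -2
  shard.gen = absv(-2) = 2

After the edit, cleaning proceeds:
  schema.gen: a read changed (west.txt -1->9) — executes, giving -12.
  pack.gen: a read changed (schema.gen -2->-12) — executes, giving -4.
  graph.gen: a read changed (pack.gen -2->-4) — executes, giving -4 — identical to its old value.
  utils.gen: a read changed (pack.gen -2->-4) — executes, giving 4.
  lexer.gen: a read changed (utils.gen 2->4) — executes, giving 0.
  shard.gen: a read changed (lexer.gen -2->0) — executes, giving 0.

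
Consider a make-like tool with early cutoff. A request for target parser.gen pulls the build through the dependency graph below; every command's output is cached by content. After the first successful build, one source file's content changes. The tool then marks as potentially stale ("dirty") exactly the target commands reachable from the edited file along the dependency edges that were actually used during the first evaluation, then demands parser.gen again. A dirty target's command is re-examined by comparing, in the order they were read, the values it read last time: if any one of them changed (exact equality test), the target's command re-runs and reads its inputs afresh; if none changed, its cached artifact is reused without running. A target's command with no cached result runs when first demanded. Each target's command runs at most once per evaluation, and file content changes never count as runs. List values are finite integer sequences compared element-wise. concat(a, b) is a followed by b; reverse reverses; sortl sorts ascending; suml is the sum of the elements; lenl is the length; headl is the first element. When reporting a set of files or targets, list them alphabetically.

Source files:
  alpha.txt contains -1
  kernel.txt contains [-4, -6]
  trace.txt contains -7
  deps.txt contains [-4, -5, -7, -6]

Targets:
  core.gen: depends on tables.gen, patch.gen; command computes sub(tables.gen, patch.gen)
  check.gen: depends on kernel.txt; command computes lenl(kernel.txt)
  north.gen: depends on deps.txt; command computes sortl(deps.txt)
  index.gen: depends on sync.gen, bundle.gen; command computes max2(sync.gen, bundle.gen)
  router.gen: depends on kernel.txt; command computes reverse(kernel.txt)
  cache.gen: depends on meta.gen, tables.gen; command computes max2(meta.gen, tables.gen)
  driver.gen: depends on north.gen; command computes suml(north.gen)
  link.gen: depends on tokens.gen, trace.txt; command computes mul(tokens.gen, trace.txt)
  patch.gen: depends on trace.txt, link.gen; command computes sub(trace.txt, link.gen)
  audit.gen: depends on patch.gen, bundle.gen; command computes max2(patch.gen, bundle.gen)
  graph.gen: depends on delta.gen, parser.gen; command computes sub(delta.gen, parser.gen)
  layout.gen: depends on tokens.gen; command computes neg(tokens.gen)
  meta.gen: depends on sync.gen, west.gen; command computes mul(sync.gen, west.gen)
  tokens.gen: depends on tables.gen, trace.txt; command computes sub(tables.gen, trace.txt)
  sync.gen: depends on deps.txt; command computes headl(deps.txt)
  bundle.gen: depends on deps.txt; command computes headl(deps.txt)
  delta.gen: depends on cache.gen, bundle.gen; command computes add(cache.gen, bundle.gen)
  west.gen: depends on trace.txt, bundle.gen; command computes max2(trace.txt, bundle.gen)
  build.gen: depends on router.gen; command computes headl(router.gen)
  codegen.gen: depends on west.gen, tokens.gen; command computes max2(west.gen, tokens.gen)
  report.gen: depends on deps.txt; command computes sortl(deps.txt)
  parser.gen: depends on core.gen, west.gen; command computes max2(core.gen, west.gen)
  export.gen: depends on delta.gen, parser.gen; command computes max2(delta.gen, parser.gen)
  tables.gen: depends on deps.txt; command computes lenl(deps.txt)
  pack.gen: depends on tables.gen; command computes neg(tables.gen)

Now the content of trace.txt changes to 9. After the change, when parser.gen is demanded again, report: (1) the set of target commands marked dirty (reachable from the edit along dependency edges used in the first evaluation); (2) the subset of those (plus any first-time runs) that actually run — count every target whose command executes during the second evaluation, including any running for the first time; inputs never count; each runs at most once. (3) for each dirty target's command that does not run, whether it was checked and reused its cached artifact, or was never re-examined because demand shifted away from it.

The edit dirties: core.gen, link.gen, parser.gen, patch.gen, tokens.gen, west.gen.
6 target commands run: core.gen, link.gen, parser.gen, patch.gen, tokens.gen, west.gen.
No dirty target's command escaped a run.

First demand of the output computes:
  bundle.gen = headl([-4, -5, -7, -6]) = -4
  tables.gen = lenl([-4, -5, -7, -6]) = 4
  tokens.gen = sub(4, -7) = 11
  link.gen = mul(11, -7) = -77
  patch.gen = sub(-7, -77) = 70
  core.gen = sub(4, 70) = -66
  west.gen = max2(-7, -4) = -4
  parser.gen = max2(-66, -4) = -4

After the edit, cleaning proceeds:
  tokens.gen: a read changed (trace.txt -7->9) — executes, giving -5.
  link.gen: a read changed (tokens.gen 11->-5; trace.txt -7->9) — executes, giving -45.
  patch.gen: a read changed (trace.txt -7->9; link.gen -77->-45) — executes, giving 54.
  core.gen: a read changed (patch.gen 70->54) — executes, giving -50.
  west.gen: a read changed (trace.txt -7->9) — executes, giving 9.
  parser.gen: a read changed (core.gen -66->-50; west.gen -4->9) — executes, giving 9.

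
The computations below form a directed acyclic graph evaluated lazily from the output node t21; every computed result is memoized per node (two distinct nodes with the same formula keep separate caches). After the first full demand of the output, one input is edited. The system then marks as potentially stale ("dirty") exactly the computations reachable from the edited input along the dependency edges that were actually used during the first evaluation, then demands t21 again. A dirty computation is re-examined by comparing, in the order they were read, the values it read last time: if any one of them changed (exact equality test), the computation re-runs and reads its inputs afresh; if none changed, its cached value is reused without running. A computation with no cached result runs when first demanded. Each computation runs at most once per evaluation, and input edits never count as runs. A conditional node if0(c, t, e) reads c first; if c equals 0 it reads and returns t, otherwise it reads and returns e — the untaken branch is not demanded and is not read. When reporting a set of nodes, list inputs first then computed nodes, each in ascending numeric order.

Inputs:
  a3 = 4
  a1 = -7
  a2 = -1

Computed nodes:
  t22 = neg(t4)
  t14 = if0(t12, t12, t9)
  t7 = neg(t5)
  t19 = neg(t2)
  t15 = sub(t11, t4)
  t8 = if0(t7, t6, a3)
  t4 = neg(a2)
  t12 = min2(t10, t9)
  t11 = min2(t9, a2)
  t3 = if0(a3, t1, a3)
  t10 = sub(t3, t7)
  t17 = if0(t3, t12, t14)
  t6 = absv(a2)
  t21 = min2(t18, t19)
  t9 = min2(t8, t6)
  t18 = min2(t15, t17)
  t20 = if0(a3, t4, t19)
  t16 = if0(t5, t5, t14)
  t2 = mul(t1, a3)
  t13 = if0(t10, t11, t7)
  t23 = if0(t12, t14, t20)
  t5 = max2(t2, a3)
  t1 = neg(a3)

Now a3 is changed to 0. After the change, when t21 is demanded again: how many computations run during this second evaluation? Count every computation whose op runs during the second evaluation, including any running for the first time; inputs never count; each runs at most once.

First demand of the output computes:
  t1 = neg(4) = -4
  t2 = mul(-4, 4) = -16
  t3 = if0(a3=4 -> else branch a3) = 4
  t4 = neg(-1) = 1
  t5 = max2(-16, 4) = 4
  t6 = absv(-1) = 1
  t7 = neg(4) = -4
  t8 = if0(t7=-4 -> else branch a3) = 4
  t9 = min2(4, 1) = 1
  t10 = sub(4, -4) = 8
  t11 = min2(1, -1) = -1
  t12 = min2(8, 1) = 1
  t14 = if0(t12=1 -> else branch t9) = 1
  t15 = sub(-1, 1) = -2
  t17 = if0(t3=4 -> else branch t14) = 1
  t18 = min2(-2, 1) = -2
  t19 = neg(-16) = 16
  t21 = min2(-2, 16) = -2

After the edit, cleaning proceeds:
  t1: a read changed (a3 4->0) — executes, giving 0.
  t2: a read changed (t1 -4->0; a3 4->0) — executes, giving 0.
  t3: a read changed (a3 4->0; a3 4->0) — executes, giving 0.
  t5: a read changed (t2 -16->0; a3 4->0) — executes, giving 0.
  t7: a read changed (t5 4->0) — executes, giving 0.
  t8: a read changed (t7 -4->0; a3 4->0) — executes, giving 1.
  t9: a read changed (t8 4->1) — executes, giving 1 — identical to its old value.
  t10: a read changed (t3 4->0; t7 -4->0) — executes, giving 0.
  t11: dirty, but its reads are unchanged (t9 unchanged, a2 unchanged); cached -1 stands.
  t12: a read changed (t10 8->0) — executes, giving 0.
  t14: stays stale; no demand reaches it after the flip.
  t15: dirty, but its reads are unchanged (t11 unchanged, t4 unchanged); cached -2 stands.
  t17: a read changed (t3 4->0) — executes, giving 0.
  t18: a read changed (t17 1->0) — executes, giving -2 — identical to its old value.
  t19: a read changed (t2 -16->0) — executes, giving 0.
  t21: a read changed (t19 16->0) — executes, giving -2 — identical to its old value.

Note the branch switch — demand abandons t14, which is never re-examined.

13 computations run: t1, t2, t3, t5, t7, t8, t9, t10, t12, t17, t18, t19, t21.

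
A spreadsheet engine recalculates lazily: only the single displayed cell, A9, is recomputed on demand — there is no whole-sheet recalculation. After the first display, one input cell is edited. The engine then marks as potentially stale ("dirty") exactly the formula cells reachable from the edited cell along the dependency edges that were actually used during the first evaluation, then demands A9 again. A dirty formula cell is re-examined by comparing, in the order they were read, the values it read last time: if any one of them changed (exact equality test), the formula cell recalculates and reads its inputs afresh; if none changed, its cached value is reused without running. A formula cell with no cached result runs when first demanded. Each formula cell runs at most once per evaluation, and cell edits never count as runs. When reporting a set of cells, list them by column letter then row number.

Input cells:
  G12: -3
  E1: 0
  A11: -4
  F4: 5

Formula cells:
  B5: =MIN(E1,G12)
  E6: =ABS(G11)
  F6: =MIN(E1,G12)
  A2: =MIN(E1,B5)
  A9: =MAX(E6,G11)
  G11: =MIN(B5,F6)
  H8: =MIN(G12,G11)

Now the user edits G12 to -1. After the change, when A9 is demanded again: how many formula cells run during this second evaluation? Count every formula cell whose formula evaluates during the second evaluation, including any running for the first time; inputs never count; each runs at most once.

Formula cells that run: A9, B5, E6, F6, G11 — 5 in total.

First evaluation (everything demanded from the output):
  B5 = MIN(0, -3) = -3
  F6 = MIN(0, -3) = -3
  G11 = MIN(-3, -3) = -3
  E6 = ABS(-3) = 3
  A9 = MAX(3, -3) = 3

Propagation after the edit:
  B5: runs — G12 -3->-1; result -1.
  F6: runs — G12 -3->-1; result -1.
  G11: runs — B5 -3->-1; F6 -3->-1; result -1.
  E6: runs — G11 -3->-1; result 1.
  A9: runs — E6 3->1; G11 -3->-1; result 1.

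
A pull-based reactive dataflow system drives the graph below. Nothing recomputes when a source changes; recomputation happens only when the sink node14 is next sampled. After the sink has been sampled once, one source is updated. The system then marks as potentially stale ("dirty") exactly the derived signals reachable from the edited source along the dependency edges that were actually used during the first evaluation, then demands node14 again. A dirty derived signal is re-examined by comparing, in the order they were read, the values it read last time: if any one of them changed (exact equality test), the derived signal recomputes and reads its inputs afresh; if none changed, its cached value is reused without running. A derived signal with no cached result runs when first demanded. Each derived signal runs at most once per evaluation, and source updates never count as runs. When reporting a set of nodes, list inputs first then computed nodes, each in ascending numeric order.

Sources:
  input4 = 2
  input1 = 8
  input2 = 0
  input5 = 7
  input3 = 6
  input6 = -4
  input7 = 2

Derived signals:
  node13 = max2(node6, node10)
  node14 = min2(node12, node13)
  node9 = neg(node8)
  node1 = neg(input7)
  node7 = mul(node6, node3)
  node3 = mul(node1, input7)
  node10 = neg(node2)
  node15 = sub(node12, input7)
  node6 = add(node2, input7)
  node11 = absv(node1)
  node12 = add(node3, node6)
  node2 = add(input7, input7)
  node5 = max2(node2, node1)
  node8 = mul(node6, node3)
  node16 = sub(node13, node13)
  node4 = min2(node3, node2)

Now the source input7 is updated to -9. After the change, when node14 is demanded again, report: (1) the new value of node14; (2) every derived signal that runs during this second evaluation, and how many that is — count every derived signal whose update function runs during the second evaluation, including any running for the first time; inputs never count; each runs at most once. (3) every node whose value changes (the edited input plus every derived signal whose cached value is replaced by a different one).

New value of node14: -108.
Derived signals that run: node1, node2, node3, node6, node10, node12, node13, node14 — 8 in total.
Values that change: input7, node1, node2, node3, node6, node10, node12, node13, node14.

First evaluation (everything demanded from the output):
  node1 = neg(2) = -2
  node2 = add(2, 2) = 4
  node3 = mul(-2, 2) = -4
  node6 = add(4, 2) = 6
  node10 = neg(4) = -4
  node12 = add(-4, 6) = 2
  node13 = max2(6, -4) = 6
  node14 = min2(2, 6) = 2

Propagation after the edit:
  node1: runs — input7 2->-9; result 9.
  node2: runs — input7 2->-9; input7 2->-9; result -18.
  node3: runs — node1 -2->9; input7 2->-9; result -81.
  node6: runs — node2 4->-18; input7 2->-9; result -27.
  node10: runs — node2 4->-18; result 18.
  node12: runs — node3 -4->-81; node6 6->-27; result -108.
  node13: runs — node6 6->-27; node10 -4->18; result 18.
  node14: runs — node12 2->-108; node13 6->18; result -108.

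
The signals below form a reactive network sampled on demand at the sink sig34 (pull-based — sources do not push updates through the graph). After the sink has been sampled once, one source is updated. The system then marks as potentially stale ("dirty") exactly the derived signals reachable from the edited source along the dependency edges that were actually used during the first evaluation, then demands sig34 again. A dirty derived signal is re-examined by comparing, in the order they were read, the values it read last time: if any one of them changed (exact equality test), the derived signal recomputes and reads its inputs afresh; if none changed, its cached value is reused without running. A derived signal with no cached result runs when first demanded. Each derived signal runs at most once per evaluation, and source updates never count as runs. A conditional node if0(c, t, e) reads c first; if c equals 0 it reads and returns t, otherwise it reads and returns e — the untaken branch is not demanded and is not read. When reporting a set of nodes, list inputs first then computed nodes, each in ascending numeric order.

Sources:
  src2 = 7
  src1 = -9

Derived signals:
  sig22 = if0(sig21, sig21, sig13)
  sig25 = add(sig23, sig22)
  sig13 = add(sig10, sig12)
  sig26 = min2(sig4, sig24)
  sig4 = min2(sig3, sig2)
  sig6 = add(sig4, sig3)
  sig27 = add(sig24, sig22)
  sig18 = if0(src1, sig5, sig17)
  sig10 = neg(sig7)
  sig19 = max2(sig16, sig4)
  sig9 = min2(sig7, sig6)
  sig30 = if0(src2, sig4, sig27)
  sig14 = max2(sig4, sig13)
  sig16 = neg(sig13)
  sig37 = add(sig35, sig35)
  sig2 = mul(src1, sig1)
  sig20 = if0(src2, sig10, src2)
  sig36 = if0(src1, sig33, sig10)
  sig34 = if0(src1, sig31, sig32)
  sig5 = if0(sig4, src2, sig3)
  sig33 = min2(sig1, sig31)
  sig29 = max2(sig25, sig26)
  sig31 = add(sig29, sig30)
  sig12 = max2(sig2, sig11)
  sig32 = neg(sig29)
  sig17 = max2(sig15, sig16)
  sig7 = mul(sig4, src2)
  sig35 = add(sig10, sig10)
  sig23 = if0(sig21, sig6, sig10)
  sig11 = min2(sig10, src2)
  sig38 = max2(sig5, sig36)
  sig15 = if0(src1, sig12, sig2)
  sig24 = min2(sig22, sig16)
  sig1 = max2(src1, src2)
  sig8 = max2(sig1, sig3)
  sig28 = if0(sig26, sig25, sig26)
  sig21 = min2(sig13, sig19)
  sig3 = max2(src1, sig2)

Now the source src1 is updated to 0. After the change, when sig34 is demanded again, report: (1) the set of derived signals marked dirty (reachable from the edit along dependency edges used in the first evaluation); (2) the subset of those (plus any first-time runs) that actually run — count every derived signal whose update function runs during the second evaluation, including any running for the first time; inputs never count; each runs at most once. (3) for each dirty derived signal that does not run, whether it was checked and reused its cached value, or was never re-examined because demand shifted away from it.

Initial pass — values computed on the first demand:
  sig1 = max2(-9, 7) = 7
  sig2 = mul(-9, 7) = -63
  sig3 = max2(-9, -63) = -9
  sig4 = min2(-9, -63) = -63
  sig7 = mul(-63, 7) = -441
  sig10 = neg(-441) = 441
  sig11 = min2(441, 7) = 7
  sig12 = max2(-63, 7) = 7
  sig13 = add(441, 7) = 448
  sig16 = neg(448) = -448
  sig19 = max2(-448, -63) = -63
  sig21 = min2(448, -63) = -63
  sig22 = if0(sig21=-63 -> else branch sig13) = 448
  sig23 = if0(sig21=-63 -> else branch sig10) = 441
  sig24 = min2(448, -448) = -448
  sig25 = add(441, 448) = 889
  sig26 = min2(-63, -448) = -448
  sig29 = max2(889, -448) = 889
  sig32 = neg(889) = -889
  sig34 = if0(src1=-9 -> else branch sig32) = -889

Second demand — change propagation:
  sig1: re-runs because src1 -9->0; new result 7 (unchanged).
  sig2: re-runs because src1 -9->0; new result 0.
  sig3: re-runs because src1 -9->0; sig2 -63->0; new result 0.
  sig4: re-runs because sig3 -9->0; sig2 -63->0; new result 0.
  sig6: newly demanded (no cache) — executes and yields 0.
  sig7: re-runs because sig4 -63->0; new result 0.
  sig10: re-runs because sig7 -441->0; new result 0.
  sig11: re-runs because sig10 441->0; new result 0.
  sig12: re-runs because sig2 -63->0; sig11 7->0; new result 0.
  sig13: re-runs because sig10 441->0; sig12 7->0; new result 0.
  sig16: re-runs because sig13 448->0; new result 0.
  sig19: re-runs because sig16 -448->0; sig4 -63->0; new result 0.
  sig21: re-runs because sig13 448->0; sig19 -63->0; new result 0.
  sig22: re-runs because sig21 -63->0; sig13 448->0; new result 0.
  sig23: re-runs because sig21 -63->0; sig10 441->0; new result 0.
  sig24: re-runs because sig22 448->0; sig16 -448->0; new result 0.
  sig25: re-runs because sig23 441->0; sig22 448->0; new result 0.
  sig26: re-runs because sig4 -63->0; sig24 -448->0; new result 0.
  sig27: newly demanded (no cache) — executes and yields 0.
  sig29: re-runs because sig25 889->0; sig26 -448->0; new result 0.
  sig30: newly demanded (no cache) — executes and yields 0.
  sig31: newly demanded (no cache) — executes and yields 0.
  sig32: dirty yet unreached — the second evaluation never asks for it.
  sig34: re-runs because src1 -9->0; new result 0.

The important point: the flipped condition redirects demand; sig32 is left stale, never re-checked.

Dirty set: sig1, sig2, sig3, sig4, sig7, sig10, sig11, sig12, sig13, sig16, sig19, sig21, sig22, sig23, sig24, sig25, sig26, sig29, sig32, sig34.
Run set: sig1, sig2, sig3, sig4, sig6, sig7, sig10, sig11, sig12, sig13, sig16, sig19, sig21, sig22, sig23, sig24, sig25, sig26, sig27, sig29, sig30, sig31, sig34 (23 run).
Left stale — demand moved off them: sig32.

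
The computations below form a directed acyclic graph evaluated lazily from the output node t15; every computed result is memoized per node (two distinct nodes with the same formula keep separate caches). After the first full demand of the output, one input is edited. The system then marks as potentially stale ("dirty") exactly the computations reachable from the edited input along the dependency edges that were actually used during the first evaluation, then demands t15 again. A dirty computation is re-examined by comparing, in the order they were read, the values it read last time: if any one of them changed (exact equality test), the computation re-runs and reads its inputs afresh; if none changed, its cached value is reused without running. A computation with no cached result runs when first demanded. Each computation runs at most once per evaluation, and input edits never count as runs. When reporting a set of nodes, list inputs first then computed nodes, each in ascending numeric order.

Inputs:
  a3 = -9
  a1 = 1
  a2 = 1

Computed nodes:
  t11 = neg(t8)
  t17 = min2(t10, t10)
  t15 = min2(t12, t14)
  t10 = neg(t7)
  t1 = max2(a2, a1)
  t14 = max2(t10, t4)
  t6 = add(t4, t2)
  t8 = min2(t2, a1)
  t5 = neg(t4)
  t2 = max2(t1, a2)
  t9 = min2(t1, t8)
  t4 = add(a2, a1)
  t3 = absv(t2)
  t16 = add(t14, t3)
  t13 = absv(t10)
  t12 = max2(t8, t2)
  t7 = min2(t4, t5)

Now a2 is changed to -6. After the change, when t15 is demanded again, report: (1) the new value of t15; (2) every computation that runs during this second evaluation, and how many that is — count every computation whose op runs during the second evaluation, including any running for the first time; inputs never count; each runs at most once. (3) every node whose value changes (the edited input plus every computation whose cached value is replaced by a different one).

Demanding t15 again yields 1.
8 computations run: t1, t2, t4, t5, t7, t10, t14, t15.
The nodes whose values change: a2, t4, t5, t7, t10, t14.
Note where the cutoff bites: t8 is checked, finds nothing changed, and keeps its cache.

First demand of the output computes:
  t1 = max2(1, 1) = 1
  t2 = max2(1, 1) = 1
  t4 = add(1, 1) = 2
  t5 = neg(2) = -2
  t7 = min2(2, -2) = -2
  t8 = min2(1, 1) = 1
  t10 = neg(-2) = 2
  t12 = max2(1, 1) = 1
  t14 = max2(2, 2) = 2
  t15 = min2(1, 2) = 1

After the edit, cleaning proceeds:
  t1: a read changed (a2 1->-6) — executes, giving 1 — identical to its old value.
  t2: a read changed (a2 1->-6) — executes, giving 1 — identical to its old value.
  t4: a read changed (a2 1->-6) — executes, giving -5.
  t5: a read changed (t4 2->-5) — executes, giving 5.
  t7: a read changed (t4 2->-5; t5 -2->5) — executes, giving -5.
  t8: dirty, but its reads are unchanged (t2 unchanged, a1 unchanged); cached 1 stands.
  t10: a read changed (t7 -2->-5) — executes, giving 5.
  t12: dirty, but its reads are unchanged (t8 unchanged, t2 unchanged); cached 1 stands.
  t14: a read changed (t10 2->5; t4 2->-5) — executes, giving 5.
  t15: a read changed (t14 2->5) — executes, giving 1 — identical to its old value.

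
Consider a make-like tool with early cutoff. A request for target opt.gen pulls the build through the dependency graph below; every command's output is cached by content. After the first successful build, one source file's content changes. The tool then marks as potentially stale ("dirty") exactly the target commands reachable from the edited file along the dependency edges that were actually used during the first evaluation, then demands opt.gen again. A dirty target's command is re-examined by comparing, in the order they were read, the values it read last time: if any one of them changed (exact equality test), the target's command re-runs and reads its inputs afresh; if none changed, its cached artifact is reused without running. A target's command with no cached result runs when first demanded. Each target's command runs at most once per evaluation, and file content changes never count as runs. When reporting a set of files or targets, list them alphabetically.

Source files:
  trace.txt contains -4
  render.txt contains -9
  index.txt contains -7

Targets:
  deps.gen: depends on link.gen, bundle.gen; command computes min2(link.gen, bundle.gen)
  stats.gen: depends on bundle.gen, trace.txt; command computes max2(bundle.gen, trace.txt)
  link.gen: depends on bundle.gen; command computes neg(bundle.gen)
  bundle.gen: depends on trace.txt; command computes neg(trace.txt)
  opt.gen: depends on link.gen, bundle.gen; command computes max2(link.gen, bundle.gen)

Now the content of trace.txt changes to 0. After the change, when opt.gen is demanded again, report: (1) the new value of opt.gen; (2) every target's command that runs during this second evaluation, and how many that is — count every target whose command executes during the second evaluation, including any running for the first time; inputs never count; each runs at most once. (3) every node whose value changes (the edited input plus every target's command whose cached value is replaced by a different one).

Demanding opt.gen again yields 0.
3 target commands run: bundle.gen, link.gen, opt.gen.
The nodes whose values change: bundle.gen, link.gen, opt.gen, trace.txt.

First demand of the output computes:
  bundle.gen = neg(-4) = 4
  link.gen = neg(4) = -4
  opt.gen = max2(-4, 4) = 4

After the edit, cleaning proceeds:
  bundle.gen: a read changed (trace.txt -4->0) — executes, giving 0.
  link.gen: a read changed (bundle.gen 4->0) — executes, giving 0.
  opt.gen: a read changed (link.gen -4->0; bundle.gen 4->0) — executes, giving 0.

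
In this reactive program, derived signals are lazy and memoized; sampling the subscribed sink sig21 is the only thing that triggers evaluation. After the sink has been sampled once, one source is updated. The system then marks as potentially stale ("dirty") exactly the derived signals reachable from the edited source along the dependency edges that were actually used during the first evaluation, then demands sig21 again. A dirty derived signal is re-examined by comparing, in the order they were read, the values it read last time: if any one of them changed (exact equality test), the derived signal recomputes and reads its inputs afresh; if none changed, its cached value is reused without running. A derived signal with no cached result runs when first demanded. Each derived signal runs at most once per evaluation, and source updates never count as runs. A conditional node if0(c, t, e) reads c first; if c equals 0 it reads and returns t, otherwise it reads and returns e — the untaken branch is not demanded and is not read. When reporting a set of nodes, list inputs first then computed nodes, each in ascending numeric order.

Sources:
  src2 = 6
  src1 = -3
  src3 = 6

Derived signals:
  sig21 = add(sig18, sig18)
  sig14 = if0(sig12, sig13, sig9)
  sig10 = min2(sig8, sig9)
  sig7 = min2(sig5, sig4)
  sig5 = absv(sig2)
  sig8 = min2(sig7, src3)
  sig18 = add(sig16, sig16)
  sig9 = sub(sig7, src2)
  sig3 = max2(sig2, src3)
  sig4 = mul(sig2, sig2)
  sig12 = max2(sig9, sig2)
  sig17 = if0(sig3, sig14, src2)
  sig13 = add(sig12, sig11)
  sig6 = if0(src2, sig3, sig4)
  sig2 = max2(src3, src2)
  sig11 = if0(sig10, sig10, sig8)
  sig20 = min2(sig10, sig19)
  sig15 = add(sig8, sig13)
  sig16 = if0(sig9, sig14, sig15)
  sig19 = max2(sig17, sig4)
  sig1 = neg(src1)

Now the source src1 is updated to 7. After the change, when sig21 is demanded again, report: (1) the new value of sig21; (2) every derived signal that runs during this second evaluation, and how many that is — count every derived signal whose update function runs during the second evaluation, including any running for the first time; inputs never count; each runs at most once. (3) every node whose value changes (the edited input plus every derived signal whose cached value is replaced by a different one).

Demanding sig21 again yields 0.
0 derived signals run: none.
The nodes whose values change: src1.
Note the shortcut — src1 feeds only undemanded nodes, so no recomputation happens.

First demand of the output computes:
  sig2 = max2(6, 6) = 6
  sig4 = mul(6, 6) = 36
  sig5 = absv(6) = 6
  sig7 = min2(6, 36) = 6
  sig9 = sub(6, 6) = 0
  sig12 = max2(0, 6) = 6
  sig14 = if0(sig12=6 -> else branch sig9) = 0
  sig16 = if0(sig9=0 -> then branch sig14) = 0
  sig18 = add(0, 0) = 0
  sig21 = add(0, 0) = 0

After the edit, cleaning proceeds:
  src1 only reaches undemanded nodes; the second demand re-runs nothing.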